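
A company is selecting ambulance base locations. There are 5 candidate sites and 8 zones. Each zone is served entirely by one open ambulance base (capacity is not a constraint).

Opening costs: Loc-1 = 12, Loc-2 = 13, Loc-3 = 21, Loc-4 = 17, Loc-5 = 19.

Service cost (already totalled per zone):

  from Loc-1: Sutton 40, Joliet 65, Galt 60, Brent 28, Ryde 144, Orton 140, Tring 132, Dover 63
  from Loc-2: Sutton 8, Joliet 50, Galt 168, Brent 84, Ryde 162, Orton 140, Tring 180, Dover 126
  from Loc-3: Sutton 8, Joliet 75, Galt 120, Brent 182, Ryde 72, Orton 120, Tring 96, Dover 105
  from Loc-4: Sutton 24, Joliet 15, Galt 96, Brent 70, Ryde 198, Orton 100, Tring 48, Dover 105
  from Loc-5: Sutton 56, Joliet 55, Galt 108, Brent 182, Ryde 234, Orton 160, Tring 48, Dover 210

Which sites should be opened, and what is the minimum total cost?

Open Loc-1, Loc-3 and Loc-4; minimum total cost 444.

For any fixed open set, each zone goes to its cheapest open site; total = fixed + service.
{Loc-1, Loc-3, Loc-4}: Sutton→Loc-3 8, Joliet→Loc-4 15, Galt→Loc-1 60, Brent→Loc-1 28, Ryde→Loc-3 72, Orton→Loc-4 100, Tring→Loc-4 48, Dover→Loc-1 63. Service 394; fixed 50; total 444.
{Loc-1, Loc-2, Loc-3, Loc-4}: service 394 + fixed 63 = 457
{Loc-1, Loc-3, Loc-4, Loc-5}: Sutton→Loc-3 8, Joliet→Loc-4 15, Galt→Loc-1 60, Brent→Loc-1 28, Ryde→Loc-3 72, Orton→Loc-4 100, Tring→Loc-4 48, Dover→Loc-1 63. Service 394; fixed 69; total 463.
{Loc-1, Loc-2, Loc-3, Loc-4, Loc-5}: Sutton→Loc-2 8, Joliet→Loc-4 15, Galt→Loc-1 60, Brent→Loc-1 28, Ryde→Loc-3 72, Orton→Loc-4 100, Tring→Loc-4 48, Dover→Loc-1 63. Service 394; fixed 82; total 476.
No other subset beats 444.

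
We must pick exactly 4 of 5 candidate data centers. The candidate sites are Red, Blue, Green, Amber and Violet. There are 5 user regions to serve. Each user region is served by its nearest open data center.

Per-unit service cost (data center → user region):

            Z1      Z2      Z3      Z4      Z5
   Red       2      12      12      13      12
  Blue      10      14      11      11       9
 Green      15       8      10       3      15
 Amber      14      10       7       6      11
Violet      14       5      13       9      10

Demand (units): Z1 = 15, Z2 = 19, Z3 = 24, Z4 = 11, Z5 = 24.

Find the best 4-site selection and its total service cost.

With exactly 4 open, each user region uses its cheapest among the chosen.
{Red, Green, Amber, Violet}: Z1→Red 2·15=30, Z2→Violet 5·19=95, Z3→Amber 7·24=168, Z4→Green 3·11=33, Z5→Violet 10·24=240. Service cost 566.
{Red, Blue, Amber, Violet}: service cost 575
{Red, Blue, Green, Amber}: service cost 599
Among all 5 size-4 choices, {Red, Green, Amber, Violet} is lowest.

Choose Red, Green, Amber and Violet; total service cost 566.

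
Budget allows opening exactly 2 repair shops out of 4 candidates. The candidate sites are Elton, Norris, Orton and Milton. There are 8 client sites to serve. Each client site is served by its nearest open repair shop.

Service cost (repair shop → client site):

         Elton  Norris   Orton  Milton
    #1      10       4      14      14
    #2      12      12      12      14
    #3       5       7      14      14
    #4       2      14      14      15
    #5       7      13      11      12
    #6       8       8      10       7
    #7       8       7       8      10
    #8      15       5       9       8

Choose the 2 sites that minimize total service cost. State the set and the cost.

With exactly 2 open, each client site uses its cheapest among the chosen.
{Elton, Norris}: #1→Norris 4, #2→Elton 12, #3→Elton 5, #4→Elton 2, #5→Elton 7, #6→Elton 8, #7→Norris 7, #8→Norris 5. Service cost 50.
{Elton, Milton}: service cost 59
{Elton, Orton}: service cost 61
Among all 6 size-2 choices, {Elton, Norris} is lowest.

Choose Elton and Norris; total service cost 50.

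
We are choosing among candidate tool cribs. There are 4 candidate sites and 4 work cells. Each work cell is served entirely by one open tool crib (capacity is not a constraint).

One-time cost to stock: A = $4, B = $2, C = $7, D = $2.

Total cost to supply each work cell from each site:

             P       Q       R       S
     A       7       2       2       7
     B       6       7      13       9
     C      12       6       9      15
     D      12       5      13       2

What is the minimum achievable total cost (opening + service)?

Minimum total cost: 19

For any fixed open set, each work cell goes to its cheapest open site; total = fixed + service.
{A, D}: P→A 7, Q→A 2, R→A 2, S→D 2. Service 13; fixed 6; total 19.
{A, B, D}: service 12 + fixed 8 = 20
{A}: service 18 + fixed 4 = 22
{A, B, C, D}: P→B 6, Q→A 2, R→A 2, S→D 2. Service 12; fixed 15; total 27.
(All 15 nonempty subsets were checked; A and D is lowest.)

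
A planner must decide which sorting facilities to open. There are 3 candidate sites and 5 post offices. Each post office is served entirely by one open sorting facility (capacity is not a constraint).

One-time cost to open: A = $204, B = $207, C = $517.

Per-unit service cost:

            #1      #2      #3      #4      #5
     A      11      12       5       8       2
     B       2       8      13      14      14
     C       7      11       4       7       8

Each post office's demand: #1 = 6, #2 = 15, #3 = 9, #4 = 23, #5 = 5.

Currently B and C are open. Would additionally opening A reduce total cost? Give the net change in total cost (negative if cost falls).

Current service cost with {B, C}: 369.
Adding A: each post office re-picks its cheapest; new service cost 339, saving 30.
Extra fixed cost: 204. Net change = 204 − 30 = 174.
(Totals: 1093 → 1267.)

No — net change +174 (cost rises by 174).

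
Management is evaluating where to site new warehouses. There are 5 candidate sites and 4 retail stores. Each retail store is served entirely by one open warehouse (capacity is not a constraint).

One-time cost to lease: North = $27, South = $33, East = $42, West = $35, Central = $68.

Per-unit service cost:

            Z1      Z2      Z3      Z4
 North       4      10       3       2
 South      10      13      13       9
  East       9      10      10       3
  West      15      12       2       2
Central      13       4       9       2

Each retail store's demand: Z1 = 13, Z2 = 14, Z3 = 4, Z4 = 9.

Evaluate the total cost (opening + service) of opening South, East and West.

Total cost: 393

Each retail store is assigned to its cheapest site among the open ones.
{South, East, West}: Z1→East 9·13=117, Z2→East 10·14=140, Z3→West 2·4=8, Z4→West 2·9=18. Service 283; fixed 110; total 393.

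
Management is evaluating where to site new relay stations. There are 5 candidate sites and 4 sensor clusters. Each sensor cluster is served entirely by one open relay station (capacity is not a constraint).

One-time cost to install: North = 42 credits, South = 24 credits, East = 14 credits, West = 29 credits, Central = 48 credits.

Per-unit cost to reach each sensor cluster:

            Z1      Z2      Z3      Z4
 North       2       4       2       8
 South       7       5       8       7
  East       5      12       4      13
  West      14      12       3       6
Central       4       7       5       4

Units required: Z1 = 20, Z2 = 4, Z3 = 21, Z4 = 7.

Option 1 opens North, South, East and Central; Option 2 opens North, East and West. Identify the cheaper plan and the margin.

Option 2 is cheaper by 29.

Option 1: {North, South, East, Central}: Z1→North 2·20=40, Z2→North 4·4=16, Z3→North 2·21=42, Z4→Central 4·7=28. Service 126; fixed 128; total 254.
Option 2: {North, East, West}: Z1→North 2·20=40, Z2→North 4·4=16, Z3→North 2·21=42, Z4→West 6·7=42. Service 140; fixed 85; total 225.
Difference: |254 − 225| = 29.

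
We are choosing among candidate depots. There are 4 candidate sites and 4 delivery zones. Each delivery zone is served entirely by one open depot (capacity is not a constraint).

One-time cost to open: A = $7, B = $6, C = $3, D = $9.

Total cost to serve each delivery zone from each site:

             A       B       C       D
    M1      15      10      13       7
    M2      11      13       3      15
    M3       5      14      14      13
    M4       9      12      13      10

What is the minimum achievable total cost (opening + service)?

Minimum total cost: 40

For any fixed open set, each delivery zone goes to its cheapest open site; total = fixed + service.
{A, C}: M1→C 13, M2→C 3, M3→A 5, M4→A 9. Service 30; fixed 10; total 40.
{A, B, C}: M1→B 10, M2→C 3, M3→A 5, M4→A 9. Service 27; fixed 16; total 43.
{A, C, D}: M1→D 7, M2→C 3, M3→A 5, M4→A 9. Service 24; fixed 19; total 43.
{A, B, C, D}: M1→D 7, M2→C 3, M3→A 5, M4→A 9. Service 24; fixed 25; total 49.
(All 15 nonempty subsets were checked; A and C is lowest.)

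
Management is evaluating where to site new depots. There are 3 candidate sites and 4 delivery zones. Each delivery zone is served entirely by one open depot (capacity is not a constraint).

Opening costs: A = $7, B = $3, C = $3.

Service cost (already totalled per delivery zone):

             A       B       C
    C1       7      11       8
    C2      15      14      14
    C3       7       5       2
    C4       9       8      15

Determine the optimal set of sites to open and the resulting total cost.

Open B and C; minimum total cost 38.

For any fixed open set, each delivery zone goes to its cheapest open site; total = fixed + service.
{B, C}: C1→C 8, C2→B 14, C3→C 2, C4→B 8. Service 32; fixed 6; total 38.
{B}: service 38 + fixed 3 = 41
{A, C}: service 32 + fixed 10 = 42
{A, B, C}: service 31 + fixed 13 = 44
No other subset beats 38.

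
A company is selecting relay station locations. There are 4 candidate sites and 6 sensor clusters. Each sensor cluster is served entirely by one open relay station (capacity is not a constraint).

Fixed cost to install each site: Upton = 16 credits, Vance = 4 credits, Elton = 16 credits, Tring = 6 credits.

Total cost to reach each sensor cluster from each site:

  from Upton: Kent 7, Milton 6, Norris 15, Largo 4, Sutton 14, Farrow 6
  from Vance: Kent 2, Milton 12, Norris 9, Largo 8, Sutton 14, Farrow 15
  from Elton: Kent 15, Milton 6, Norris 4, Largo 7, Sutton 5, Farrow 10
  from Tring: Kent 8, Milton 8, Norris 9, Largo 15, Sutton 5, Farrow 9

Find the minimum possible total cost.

Minimum total cost: 51

For any fixed open set, each sensor cluster goes to its cheapest open site; total = fixed + service.
{Vance, Tring}: Kent→Vance 2, Milton→Tring 8, Norris→Vance 9, Largo→Vance 8, Sutton→Tring 5, Farrow→Tring 9. Service 41; fixed 10; total 51.
{Vance, Elton}: service 34 + fixed 20 = 54
{Upton, Vance, Tring}: service 32 + fixed 26 = 58
{Upton, Vance, Elton, Tring}: service 27 + fixed 42 = 69
No other subset beats 51.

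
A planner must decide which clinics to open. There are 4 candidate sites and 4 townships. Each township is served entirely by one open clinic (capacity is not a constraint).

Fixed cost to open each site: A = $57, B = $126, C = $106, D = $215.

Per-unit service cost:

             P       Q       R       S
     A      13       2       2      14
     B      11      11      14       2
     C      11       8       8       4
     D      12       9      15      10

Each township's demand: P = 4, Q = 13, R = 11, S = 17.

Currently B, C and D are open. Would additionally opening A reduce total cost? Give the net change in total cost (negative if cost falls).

Current service cost with {B, C, D}: 270.
Adding A: each township re-picks its cheapest; new service cost 126, saving 144.
Extra fixed cost: 57. Net change = 57 − 144 = -87.
(Totals: 717 → 630.)

Yes — net change −87 (cost falls by 87).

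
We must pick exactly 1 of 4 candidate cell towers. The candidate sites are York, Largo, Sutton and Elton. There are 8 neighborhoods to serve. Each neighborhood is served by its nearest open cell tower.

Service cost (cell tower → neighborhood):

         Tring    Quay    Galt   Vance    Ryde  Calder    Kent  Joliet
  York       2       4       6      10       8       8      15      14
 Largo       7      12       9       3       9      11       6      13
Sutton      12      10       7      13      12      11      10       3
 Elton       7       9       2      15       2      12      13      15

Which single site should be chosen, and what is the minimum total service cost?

With exactly 1 open, each neighborhood uses its cheapest among the chosen.
{York}: Tring→York 2, Quay→York 4, Galt→York 6, Vance→York 10, Ryde→York 8, Calder→York 8, Kent→York 15, Joliet→York 14. Service cost 67.
{Largo}: service cost 70
{Elton}: service cost 75
Among all 4 size-1 choices, {York} is lowest.

Choose York only; total service cost 67.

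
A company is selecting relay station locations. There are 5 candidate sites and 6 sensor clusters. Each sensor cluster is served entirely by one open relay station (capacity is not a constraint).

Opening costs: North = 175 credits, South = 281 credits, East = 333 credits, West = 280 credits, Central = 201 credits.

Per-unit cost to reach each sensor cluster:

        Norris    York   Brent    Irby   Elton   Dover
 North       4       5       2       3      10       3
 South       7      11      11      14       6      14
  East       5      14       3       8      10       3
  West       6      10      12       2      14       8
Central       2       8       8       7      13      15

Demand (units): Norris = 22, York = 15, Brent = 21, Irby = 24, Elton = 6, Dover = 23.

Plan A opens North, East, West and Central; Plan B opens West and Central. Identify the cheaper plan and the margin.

Plan A: {North, East, West, Central}: Norris→Central 2·22=44, York→North 5·15=75, Brent→North 2·21=42, Irby→West 2·24=48, Elton→North 10·6=60, Dover→North 3·23=69. Service 338; fixed 989; total 1327.
Plan B: {West, Central}: Norris→Central 2·22=44, York→Central 8·15=120, Brent→Central 8·21=168, Irby→West 2·24=48, Elton→Central 13·6=78, Dover→West 8·23=184. Service 642; fixed 481; total 1123.
Difference: |1327 − 1123| = 204.

Plan B is cheaper by 204.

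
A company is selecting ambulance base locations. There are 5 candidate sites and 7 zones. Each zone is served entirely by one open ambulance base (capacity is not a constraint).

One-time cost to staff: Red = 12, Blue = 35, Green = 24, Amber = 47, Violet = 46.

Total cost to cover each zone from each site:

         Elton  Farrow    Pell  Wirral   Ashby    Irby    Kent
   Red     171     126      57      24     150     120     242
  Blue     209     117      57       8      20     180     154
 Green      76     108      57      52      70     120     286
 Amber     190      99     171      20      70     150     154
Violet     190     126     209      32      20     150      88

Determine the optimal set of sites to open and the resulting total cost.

For any fixed open set, each zone goes to its cheapest open site; total = fixed + service.
{Green, Violet}: Elton→Green 76, Farrow→Green 108, Pell→Green 57, Wirral→Violet 32, Ashby→Violet 20, Irby→Green 120, Kent→Violet 88. Service 501; fixed 70; total 571.
{Red, Green, Violet}: Elton→Green 76, Farrow→Green 108, Pell→Red 57, Wirral→Red 24, Ashby→Violet 20, Irby→Red 120, Kent→Violet 88. Service 493; fixed 82; total 575.
{Blue, Green, Violet}: service 477 + fixed 105 = 582
{Red, Blue, Green, Amber, Violet}: service 468 + fixed 164 = 632
No other subset beats 571.

Open Green and Violet; minimum total cost 571.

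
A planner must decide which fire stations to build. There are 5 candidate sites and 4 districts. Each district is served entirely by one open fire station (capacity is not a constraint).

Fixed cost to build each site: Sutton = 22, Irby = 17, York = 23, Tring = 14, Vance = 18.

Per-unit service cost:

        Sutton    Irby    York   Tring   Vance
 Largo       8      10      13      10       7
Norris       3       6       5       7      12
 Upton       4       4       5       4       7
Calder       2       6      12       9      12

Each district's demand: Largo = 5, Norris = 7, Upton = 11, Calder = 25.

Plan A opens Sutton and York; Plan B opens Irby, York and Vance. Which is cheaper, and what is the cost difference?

Plan A: {Sutton, York}: Largo→Sutton 8·5=40, Norris→Sutton 3·7=21, Upton→Sutton 4·11=44, Calder→Sutton 2·25=50. Service 155; fixed 45; total 200.
Plan B: {Irby, York, Vance}: Largo→Vance 7·5=35, Norris→York 5·7=35, Upton→Irby 4·11=44, Calder→Irby 6·25=150. Service 264; fixed 58; total 322.
Difference: |200 − 322| = 122.

Plan A is cheaper by 122.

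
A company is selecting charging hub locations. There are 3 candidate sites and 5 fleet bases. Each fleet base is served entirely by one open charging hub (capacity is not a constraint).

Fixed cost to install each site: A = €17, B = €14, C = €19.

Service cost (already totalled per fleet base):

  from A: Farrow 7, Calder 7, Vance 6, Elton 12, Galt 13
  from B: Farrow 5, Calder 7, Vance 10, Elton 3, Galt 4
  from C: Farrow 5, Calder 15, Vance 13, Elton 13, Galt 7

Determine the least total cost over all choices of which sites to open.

Minimum total cost: 43

For any fixed open set, each fleet base goes to its cheapest open site; total = fixed + service.
{B}: Farrow→B 5, Calder→B 7, Vance→B 10, Elton→B 3, Galt→B 4. Service 29; fixed 14; total 43.
{A, B}: Farrow→B 5, Calder→A 7, Vance→A 6, Elton→B 3, Galt→B 4. Service 25; fixed 31; total 56.
{A}: Farrow→A 7, Calder→A 7, Vance→A 6, Elton→A 12, Galt→A 13. Service 45; fixed 17; total 62.
{A, B, C}: Farrow→B 5, Calder→A 7, Vance→A 6, Elton→B 3, Galt→B 4. Service 25; fixed 50; total 75.
No other subset beats 43.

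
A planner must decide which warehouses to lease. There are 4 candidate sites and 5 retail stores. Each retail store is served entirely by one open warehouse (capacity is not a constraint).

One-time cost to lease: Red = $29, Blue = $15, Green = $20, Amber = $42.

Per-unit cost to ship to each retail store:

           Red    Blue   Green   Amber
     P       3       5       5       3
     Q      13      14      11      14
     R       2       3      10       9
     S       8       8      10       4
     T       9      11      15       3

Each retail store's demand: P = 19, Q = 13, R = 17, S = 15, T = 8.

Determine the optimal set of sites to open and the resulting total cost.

For any fixed open set, each retail store goes to its cheapest open site; total = fixed + service.
{Red, Green, Amber}: P→Red 3·19=57, Q→Green 11·13=143, R→Red 2·17=34, S→Amber 4·15=60, T→Amber 3·8=24. Service 318; fixed 91; total 409.
{Blue, Green, Amber}: P→Amber 3·19=57, Q→Green 11·13=143, R→Blue 3·17=51, S→Amber 4·15=60, T→Amber 3·8=24. Service 335; fixed 77; total 412.
{Red, Amber}: service 344 + fixed 71 = 415
{Red, Blue, Green, Amber}: service 318 + fixed 106 = 424
No other subset beats 409.

Open Red, Green and Amber; minimum total cost 409.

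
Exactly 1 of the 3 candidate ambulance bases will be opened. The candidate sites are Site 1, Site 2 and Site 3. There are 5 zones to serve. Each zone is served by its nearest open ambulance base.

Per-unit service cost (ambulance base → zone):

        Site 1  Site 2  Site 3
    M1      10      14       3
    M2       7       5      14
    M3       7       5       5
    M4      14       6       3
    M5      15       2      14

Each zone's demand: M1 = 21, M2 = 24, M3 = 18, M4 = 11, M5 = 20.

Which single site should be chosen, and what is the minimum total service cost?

Choose Site 2 only; total service cost 610.

With exactly 1 open, each zone uses its cheapest among the chosen.
{Site 2}: M1→Site 2 14·21=294, M2→Site 2 5·24=120, M3→Site 2 5·18=90, M4→Site 2 6·11=66, M5→Site 2 2·20=40. Service cost 610.
{Site 3}: service cost 802
{Site 1}: service cost 958
Among all 3 size-1 choices, {Site 2} is lowest.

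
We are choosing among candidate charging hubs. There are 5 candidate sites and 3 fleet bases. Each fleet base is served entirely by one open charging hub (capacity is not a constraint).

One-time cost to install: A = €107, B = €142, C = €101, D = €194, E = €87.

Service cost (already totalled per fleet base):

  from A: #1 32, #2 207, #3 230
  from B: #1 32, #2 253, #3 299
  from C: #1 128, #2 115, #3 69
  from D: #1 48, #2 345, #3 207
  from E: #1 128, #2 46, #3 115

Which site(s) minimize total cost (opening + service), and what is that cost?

For any fixed open set, each fleet base goes to its cheapest open site; total = fixed + service.
{E}: #1→E 128, #2→E 46, #3→E 115. Service 289; fixed 87; total 376.
{A, E}: service 193 + fixed 194 = 387
{C}: service 312 + fixed 101 = 413
{A, B, C, D, E}: service 147 + fixed 631 = 778
No other subset beats 376.

Open E only; minimum total cost 376.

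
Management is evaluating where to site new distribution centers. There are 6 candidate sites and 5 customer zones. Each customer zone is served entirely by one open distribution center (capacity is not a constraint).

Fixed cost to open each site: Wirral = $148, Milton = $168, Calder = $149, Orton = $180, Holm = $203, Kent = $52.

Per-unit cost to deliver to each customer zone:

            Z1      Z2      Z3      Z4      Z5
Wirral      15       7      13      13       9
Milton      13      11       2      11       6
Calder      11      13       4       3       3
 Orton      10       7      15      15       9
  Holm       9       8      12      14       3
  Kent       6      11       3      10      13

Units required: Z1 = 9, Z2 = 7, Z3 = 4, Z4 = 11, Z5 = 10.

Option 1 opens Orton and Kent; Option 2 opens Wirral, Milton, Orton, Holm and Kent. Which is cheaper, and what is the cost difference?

Option 1: {Orton, Kent}: Z1→Kent 6·9=54, Z2→Orton 7·7=49, Z3→Kent 3·4=12, Z4→Kent 10·11=110, Z5→Orton 9·10=90. Service 315; fixed 232; total 547.
Option 2: {Wirral, Milton, Orton, Holm, Kent}: Z1→Kent 6·9=54, Z2→Wirral 7·7=49, Z3→Milton 2·4=8, Z4→Kent 10·11=110, Z5→Holm 3·10=30. Service 251; fixed 751; total 1002.
Difference: |547 − 1002| = 455.

Option 1 is cheaper by 455.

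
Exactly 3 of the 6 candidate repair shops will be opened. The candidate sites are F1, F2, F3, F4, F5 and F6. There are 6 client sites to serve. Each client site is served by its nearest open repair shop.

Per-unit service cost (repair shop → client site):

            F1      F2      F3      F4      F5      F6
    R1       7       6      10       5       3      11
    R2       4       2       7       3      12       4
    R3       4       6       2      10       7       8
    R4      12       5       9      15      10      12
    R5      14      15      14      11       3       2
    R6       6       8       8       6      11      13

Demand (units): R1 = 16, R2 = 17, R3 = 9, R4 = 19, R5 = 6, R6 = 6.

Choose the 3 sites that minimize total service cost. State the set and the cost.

Choose F2, F3 and F5; total service cost 261.

With exactly 3 open, each client site uses its cheapest among the chosen.
{F2, F3, F5}: R1→F5 3·16=48, R2→F2 2·17=34, R3→F3 2·9=18, R4→F2 5·19=95, R5→F5 3·6=18, R6→F2 8·6=48. Service cost 261.
{F1, F2, F5}: service cost 267
{F2, F4, F5}: service cost 285
Among all 20 size-3 choices, {F2, F3, F5} is lowest.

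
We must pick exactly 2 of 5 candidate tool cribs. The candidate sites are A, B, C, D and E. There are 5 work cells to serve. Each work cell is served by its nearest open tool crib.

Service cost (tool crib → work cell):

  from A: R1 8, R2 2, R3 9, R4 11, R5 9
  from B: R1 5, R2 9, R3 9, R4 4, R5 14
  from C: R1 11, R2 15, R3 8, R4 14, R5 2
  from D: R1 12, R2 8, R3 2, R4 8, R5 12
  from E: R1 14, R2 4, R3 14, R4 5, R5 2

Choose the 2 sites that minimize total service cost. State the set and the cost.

Choose B and E; total service cost 24.

With exactly 2 open, each work cell uses its cheapest among the chosen.
{B, E}: R1→B 5, R2→E 4, R3→B 9, R4→B 4, R5→E 2. Service cost 24.
{D, E}: service cost 25
{A, E}: service cost 26
Among all 10 size-2 choices, {B, E} is lowest.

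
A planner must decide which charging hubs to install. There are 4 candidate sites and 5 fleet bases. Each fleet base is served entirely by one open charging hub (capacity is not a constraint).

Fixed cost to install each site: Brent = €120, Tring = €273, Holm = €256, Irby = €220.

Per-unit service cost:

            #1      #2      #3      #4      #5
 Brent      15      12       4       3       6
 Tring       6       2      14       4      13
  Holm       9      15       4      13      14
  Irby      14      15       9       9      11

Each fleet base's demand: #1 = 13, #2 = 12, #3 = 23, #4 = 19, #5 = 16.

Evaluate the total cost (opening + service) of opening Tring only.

Total cost: 981

Each fleet base is assigned to its cheapest site among the open ones.
{Tring}: #1→Tring 6·13=78, #2→Tring 2·12=24, #3→Tring 14·23=322, #4→Tring 4·19=76, #5→Tring 13·16=208. Service 708; fixed 273; total 981.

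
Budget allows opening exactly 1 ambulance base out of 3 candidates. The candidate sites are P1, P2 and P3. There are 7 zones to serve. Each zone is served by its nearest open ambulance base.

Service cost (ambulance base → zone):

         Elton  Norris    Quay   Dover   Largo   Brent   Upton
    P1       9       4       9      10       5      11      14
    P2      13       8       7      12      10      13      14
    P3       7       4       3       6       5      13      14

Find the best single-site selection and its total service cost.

Choose P3 only; total service cost 52.

With exactly 1 open, each zone uses its cheapest among the chosen.
{P3}: Elton→P3 7, Norris→P3 4, Quay→P3 3, Dover→P3 6, Largo→P3 5, Brent→P3 13, Upton→P3 14. Service cost 52.
{P1}: service cost 62
{P2}: service cost 77
Among all 3 size-1 choices, {P3} is lowest.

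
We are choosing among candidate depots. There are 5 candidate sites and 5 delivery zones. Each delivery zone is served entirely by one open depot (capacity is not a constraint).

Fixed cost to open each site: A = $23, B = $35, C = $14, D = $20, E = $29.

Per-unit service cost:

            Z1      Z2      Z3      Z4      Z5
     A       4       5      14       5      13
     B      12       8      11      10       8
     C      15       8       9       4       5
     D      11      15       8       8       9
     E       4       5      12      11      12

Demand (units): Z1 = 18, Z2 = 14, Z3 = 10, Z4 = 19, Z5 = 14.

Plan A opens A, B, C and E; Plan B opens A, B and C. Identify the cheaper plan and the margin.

Plan B is cheaper by 29.

Plan A: {A, B, C, E}: Z1→A 4·18=72, Z2→A 5·14=70, Z3→C 9·10=90, Z4→C 4·19=76, Z5→C 5·14=70. Service 378; fixed 101; total 479.
Plan B: {A, B, C}: Z1→A 4·18=72, Z2→A 5·14=70, Z3→C 9·10=90, Z4→C 4·19=76, Z5→C 5·14=70. Service 378; fixed 72; total 450.
Difference: |479 − 450| = 29.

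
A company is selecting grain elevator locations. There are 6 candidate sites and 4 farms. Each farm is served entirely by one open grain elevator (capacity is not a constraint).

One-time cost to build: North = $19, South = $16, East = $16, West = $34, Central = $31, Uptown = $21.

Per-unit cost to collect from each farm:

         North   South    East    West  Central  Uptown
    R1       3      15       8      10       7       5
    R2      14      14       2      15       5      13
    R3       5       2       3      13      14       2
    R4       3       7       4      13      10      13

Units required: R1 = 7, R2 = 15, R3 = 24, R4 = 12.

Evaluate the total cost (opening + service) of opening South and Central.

Each farm is assigned to its cheapest site among the open ones.
{South, Central}: R1→Central 7·7=49, R2→Central 5·15=75, R3→South 2·24=48, R4→South 7·12=84. Service 256; fixed 47; total 303.

Total cost: 303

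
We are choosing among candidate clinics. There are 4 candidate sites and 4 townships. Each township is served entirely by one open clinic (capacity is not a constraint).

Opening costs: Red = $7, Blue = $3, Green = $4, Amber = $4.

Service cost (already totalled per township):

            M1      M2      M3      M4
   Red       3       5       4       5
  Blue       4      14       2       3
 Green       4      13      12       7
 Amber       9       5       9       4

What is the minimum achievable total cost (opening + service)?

Minimum total cost: 21

For any fixed open set, each township goes to its cheapest open site; total = fixed + service.
{Blue, Amber}: M1→Blue 4, M2→Amber 5, M3→Blue 2, M4→Blue 3. Service 14; fixed 7; total 21.
{Red, Blue}: M1→Red 3, M2→Red 5, M3→Blue 2, M4→Blue 3. Service 13; fixed 10; total 23.
{Red}: service 17 + fixed 7 = 24
{Red, Blue, Green, Amber}: service 13 + fixed 18 = 31
No other subset beats 21.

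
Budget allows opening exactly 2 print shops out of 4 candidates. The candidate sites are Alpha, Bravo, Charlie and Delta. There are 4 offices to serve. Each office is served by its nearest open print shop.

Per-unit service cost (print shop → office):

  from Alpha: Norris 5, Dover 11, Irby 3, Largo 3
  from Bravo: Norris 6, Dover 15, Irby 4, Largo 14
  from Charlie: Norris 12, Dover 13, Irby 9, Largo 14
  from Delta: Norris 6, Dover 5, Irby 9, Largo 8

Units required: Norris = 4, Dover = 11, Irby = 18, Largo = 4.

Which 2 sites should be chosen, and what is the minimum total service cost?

With exactly 2 open, each office uses its cheapest among the chosen.
{Alpha, Delta}: Norris→Alpha 5·4=20, Dover→Delta 5·11=55, Irby→Alpha 3·18=54, Largo→Alpha 3·4=12. Service cost 141.
{Bravo, Delta}: service cost 183
{Alpha, Bravo}: service cost 207
Among all 6 size-2 choices, {Alpha, Delta} is lowest.

Choose Alpha and Delta; total service cost 141.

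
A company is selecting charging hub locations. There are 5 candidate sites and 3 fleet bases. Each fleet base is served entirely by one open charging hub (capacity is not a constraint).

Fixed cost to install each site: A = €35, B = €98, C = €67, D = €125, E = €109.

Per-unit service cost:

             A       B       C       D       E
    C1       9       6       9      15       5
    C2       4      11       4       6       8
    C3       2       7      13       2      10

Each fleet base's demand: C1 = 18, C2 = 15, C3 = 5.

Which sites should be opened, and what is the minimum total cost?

For any fixed open set, each fleet base goes to its cheapest open site; total = fixed + service.
{A}: C1→A 9·18=162, C2→A 4·15=60, C3→A 2·5=10. Service 232; fixed 35; total 267.
{A, E}: service 160 + fixed 144 = 304
{A, B}: C1→B 6·18=108, C2→A 4·15=60, C3→A 2·5=10. Service 178; fixed 133; total 311.
{A, B, C, D, E}: service 160 + fixed 434 = 594
No other subset beats 267.

Open A only; minimum total cost 267.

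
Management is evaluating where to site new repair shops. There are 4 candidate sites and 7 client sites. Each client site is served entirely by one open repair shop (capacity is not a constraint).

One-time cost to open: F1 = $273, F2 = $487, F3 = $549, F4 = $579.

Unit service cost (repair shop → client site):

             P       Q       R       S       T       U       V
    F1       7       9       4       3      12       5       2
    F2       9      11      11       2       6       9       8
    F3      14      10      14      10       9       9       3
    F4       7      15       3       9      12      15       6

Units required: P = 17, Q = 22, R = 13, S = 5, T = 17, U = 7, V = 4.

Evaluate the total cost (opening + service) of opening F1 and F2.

Total cost: 1284

Each client site is assigned to its cheapest site among the open ones.
{F1, F2}: P→F1 7·17=119, Q→F1 9·22=198, R→F1 4·13=52, S→F2 2·5=10, T→F2 6·17=102, U→F1 5·7=35, V→F1 2·4=8. Service 524; fixed 760; total 1284.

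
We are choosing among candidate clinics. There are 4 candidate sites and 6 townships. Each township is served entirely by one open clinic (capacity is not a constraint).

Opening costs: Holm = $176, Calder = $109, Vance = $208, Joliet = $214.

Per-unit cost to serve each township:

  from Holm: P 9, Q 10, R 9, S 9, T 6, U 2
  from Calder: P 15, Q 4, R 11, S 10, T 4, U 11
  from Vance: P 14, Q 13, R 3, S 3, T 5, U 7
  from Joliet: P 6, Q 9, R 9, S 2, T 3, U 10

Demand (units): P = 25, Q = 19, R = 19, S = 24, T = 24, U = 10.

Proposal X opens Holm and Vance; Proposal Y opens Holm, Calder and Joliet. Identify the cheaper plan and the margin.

Proposal Y is cheaper by 32.

Proposal X: {Holm, Vance}: P→Holm 9·25=225, Q→Holm 10·19=190, R→Vance 3·19=57, S→Vance 3·24=72, T→Vance 5·24=120, U→Holm 2·10=20. Service 684; fixed 384; total 1068.
Proposal Y: {Holm, Calder, Joliet}: P→Joliet 6·25=150, Q→Calder 4·19=76, R→Holm 9·19=171, S→Joliet 2·24=48, T→Joliet 3·24=72, U→Holm 2·10=20. Service 537; fixed 499; total 1036.
Difference: |1068 − 1036| = 32.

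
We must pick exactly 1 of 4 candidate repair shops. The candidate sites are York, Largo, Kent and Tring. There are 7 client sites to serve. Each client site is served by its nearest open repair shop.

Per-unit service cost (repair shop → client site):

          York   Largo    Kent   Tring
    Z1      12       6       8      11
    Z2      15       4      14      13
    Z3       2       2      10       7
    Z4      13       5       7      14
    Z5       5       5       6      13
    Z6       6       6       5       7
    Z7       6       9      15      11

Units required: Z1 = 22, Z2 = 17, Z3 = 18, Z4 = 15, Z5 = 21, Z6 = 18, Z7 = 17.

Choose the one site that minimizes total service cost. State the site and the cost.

With exactly 1 open, each client site uses its cheapest among the chosen.
{Largo}: Z1→Largo 6·22=132, Z2→Largo 4·17=68, Z3→Largo 2·18=36, Z4→Largo 5·15=75, Z5→Largo 5·21=105, Z6→Largo 6·18=108, Z7→Largo 9·17=153. Service cost 677.
{York}: service cost 1065
{Kent}: service cost 1170
Among all 4 size-1 choices, {Largo} is lowest.

Choose Largo only; total service cost 677.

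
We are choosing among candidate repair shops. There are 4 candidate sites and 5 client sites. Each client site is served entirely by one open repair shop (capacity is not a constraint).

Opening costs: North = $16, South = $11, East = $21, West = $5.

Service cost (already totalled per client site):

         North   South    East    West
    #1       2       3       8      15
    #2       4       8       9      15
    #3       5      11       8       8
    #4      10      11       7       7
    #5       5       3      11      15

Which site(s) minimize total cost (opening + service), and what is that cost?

Open North only; minimum total cost 42.

For any fixed open set, each client site goes to its cheapest open site; total = fixed + service.
{North}: #1→North 2, #2→North 4, #3→North 5, #4→North 10, #5→North 5. Service 26; fixed 16; total 42.
{North, West}: #1→North 2, #2→North 4, #3→North 5, #4→West 7, #5→North 5. Service 23; fixed 21; total 44.
{South, West}: service 29 + fixed 16 = 45
{North, South, East, West}: #1→North 2, #2→North 4, #3→North 5, #4→East 7, #5→South 3. Service 21; fixed 53; total 74.
(All 15 nonempty subsets were checked; North only is lowest.)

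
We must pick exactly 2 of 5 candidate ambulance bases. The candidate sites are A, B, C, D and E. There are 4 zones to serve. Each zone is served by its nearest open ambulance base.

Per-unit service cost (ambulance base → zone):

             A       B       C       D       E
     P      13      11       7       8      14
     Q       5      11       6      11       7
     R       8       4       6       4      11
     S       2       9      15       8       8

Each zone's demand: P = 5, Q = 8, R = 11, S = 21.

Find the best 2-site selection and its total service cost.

Choose A and D; total service cost 166.

With exactly 2 open, each zone uses its cheapest among the chosen.
{A, D}: P→D 8·5=40, Q→A 5·8=40, R→D 4·11=44, S→A 2·21=42. Service cost 166.
{A, B}: service cost 181
{A, C}: service cost 183
Among all 10 size-2 choices, {A, D} is lowest.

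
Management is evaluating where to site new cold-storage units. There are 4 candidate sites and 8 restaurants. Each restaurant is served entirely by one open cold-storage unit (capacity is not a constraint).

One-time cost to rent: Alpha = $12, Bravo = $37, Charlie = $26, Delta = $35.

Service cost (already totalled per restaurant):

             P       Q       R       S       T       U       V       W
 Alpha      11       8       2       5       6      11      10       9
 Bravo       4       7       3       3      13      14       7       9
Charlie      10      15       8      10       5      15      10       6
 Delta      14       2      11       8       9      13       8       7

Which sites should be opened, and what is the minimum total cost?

For any fixed open set, each restaurant goes to its cheapest open site; total = fixed + service.
{Alpha}: P→Alpha 11, Q→Alpha 8, R→Alpha 2, S→Alpha 5, T→Alpha 6, U→Alpha 11, V→Alpha 10, W→Alpha 9. Service 62; fixed 12; total 74.
{Alpha, Charlie}: service 57 + fixed 38 = 95
{Bravo}: service 60 + fixed 37 = 97
{Alpha, Bravo, Charlie, Delta}: P→Bravo 4, Q→Delta 2, R→Alpha 2, S→Bravo 3, T→Charlie 5, U→Alpha 11, V→Bravo 7, W→Charlie 6. Service 40; fixed 110; total 150.
No other subset beats 74.

Open Alpha only; minimum total cost 74.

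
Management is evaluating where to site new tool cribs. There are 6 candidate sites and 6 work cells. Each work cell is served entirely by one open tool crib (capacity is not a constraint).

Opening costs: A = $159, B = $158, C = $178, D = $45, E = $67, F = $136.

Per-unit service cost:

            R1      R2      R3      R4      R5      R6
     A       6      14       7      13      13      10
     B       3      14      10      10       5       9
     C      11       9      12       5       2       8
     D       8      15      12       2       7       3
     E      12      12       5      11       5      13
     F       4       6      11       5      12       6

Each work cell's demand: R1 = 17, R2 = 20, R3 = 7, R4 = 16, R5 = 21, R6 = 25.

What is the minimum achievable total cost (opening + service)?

For any fixed open set, each work cell goes to its cheapest open site; total = fixed + service.
{D, E, F}: R1→F 4·17=68, R2→F 6·20=120, R3→E 5·7=35, R4→D 2·16=32, R5→E 5·21=105, R6→D 3·25=75. Service 435; fixed 248; total 683.
{D, F}: R1→F 4·17=68, R2→F 6·20=120, R3→F 11·7=77, R4→D 2·16=32, R5→D 7·21=147, R6→D 3·25=75. Service 519; fixed 181; total 700.
{D, E}: R1→D 8·17=136, R2→E 12·20=240, R3→E 5·7=35, R4→D 2·16=32, R5→E 5·21=105, R6→D 3·25=75. Service 623; fixed 112; total 735.
{A, B, C, D, E, F}: service 355 + fixed 743 = 1098
No other subset beats 683.

Minimum total cost: 683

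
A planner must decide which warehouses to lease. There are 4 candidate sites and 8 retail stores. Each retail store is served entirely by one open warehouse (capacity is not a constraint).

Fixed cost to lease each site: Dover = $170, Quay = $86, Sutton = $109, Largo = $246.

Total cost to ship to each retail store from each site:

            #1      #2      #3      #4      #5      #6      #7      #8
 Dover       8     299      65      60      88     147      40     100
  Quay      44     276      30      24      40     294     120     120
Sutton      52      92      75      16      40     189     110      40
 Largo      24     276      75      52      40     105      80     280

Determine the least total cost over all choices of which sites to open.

Minimum total cost: 723

For any fixed open set, each retail store goes to its cheapest open site; total = fixed + service.
{Sutton}: #1→Sutton 52, #2→Sutton 92, #3→Sutton 75, #4→Sutton 16, #5→Sutton 40, #6→Sutton 189, #7→Sutton 110, #8→Sutton 40. Service 614; fixed 109; total 723.
{Dover, Sutton}: service 448 + fixed 279 = 727
{Quay, Sutton}: service 561 + fixed 195 = 756
{Dover, Quay, Sutton, Largo}: #1→Dover 8, #2→Sutton 92, #3→Quay 30, #4→Sutton 16, #5→Quay 40, #6→Largo 105, #7→Dover 40, #8→Sutton 40. Service 371; fixed 611; total 982.
No other subset beats 723.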